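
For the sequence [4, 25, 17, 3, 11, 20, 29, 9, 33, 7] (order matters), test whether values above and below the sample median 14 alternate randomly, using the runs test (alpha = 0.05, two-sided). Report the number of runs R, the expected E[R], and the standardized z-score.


Step 1: Compute median = 14; label A = above, B = below.
Labels in order: BAABBAABAB  (n_A = 5, n_B = 5)
Step 2: Count runs R = 7.
Step 3: Under H0 (random ordering), E[R] = 2*n_A*n_B/(n_A+n_B) + 1 = 2*5*5/10 + 1 = 6.0000.
        Var[R] = 2*n_A*n_B*(2*n_A*n_B - n_A - n_B) / ((n_A+n_B)^2 * (n_A+n_B-1)) = 2000/900 = 2.2222.
        SD[R] = 1.4907.
Step 4: Continuity-corrected z = (R - 0.5 - E[R]) / SD[R] = (7 - 0.5 - 6.0000) / 1.4907 = 0.3354.
Step 5: Two-sided p-value via normal approximation = 2*(1 - Phi(|z|)) = 0.737316.
Step 6: alpha = 0.05. fail to reject H0.

R = 7, z = 0.3354, p = 0.737316, fail to reject H0.


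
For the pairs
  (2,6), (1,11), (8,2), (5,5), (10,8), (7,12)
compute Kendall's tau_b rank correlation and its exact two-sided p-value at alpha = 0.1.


Step 1: Enumerate the 15 unordered pairs (i,j) with i<j and classify each by sign(x_j-x_i) * sign(y_j-y_i).
  (1,2):dx=-1,dy=+5->D; (1,3):dx=+6,dy=-4->D; (1,4):dx=+3,dy=-1->D; (1,5):dx=+8,dy=+2->C
  (1,6):dx=+5,dy=+6->C; (2,3):dx=+7,dy=-9->D; (2,4):dx=+4,dy=-6->D; (2,5):dx=+9,dy=-3->D
  (2,6):dx=+6,dy=+1->C; (3,4):dx=-3,dy=+3->D; (3,5):dx=+2,dy=+6->C; (3,6):dx=-1,dy=+10->D
  (4,5):dx=+5,dy=+3->C; (4,6):dx=+2,dy=+7->C; (5,6):dx=-3,dy=+4->D
Step 2: C = 6, D = 9, total pairs = 15.
Step 3: tau = (C - D)/(n(n-1)/2) = (6 - 9)/15 = -0.200000.
Step 4: Exact two-sided p-value (enumerate n! = 720 permutations of y under H0): p = 0.719444.
Step 5: alpha = 0.1. fail to reject H0.

tau_b = -0.2000 (C=6, D=9), p = 0.719444, fail to reject H0.


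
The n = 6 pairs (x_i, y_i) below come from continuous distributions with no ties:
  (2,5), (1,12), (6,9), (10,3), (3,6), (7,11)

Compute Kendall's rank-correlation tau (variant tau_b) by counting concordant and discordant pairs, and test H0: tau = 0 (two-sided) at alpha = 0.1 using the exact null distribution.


Step 1: Enumerate the 15 unordered pairs (i,j) with i<j and classify each by sign(x_j-x_i) * sign(y_j-y_i).
  (1,2):dx=-1,dy=+7->D; (1,3):dx=+4,dy=+4->C; (1,4):dx=+8,dy=-2->D; (1,5):dx=+1,dy=+1->C
  (1,6):dx=+5,dy=+6->C; (2,3):dx=+5,dy=-3->D; (2,4):dx=+9,dy=-9->D; (2,5):dx=+2,dy=-6->D
  (2,6):dx=+6,dy=-1->D; (3,4):dx=+4,dy=-6->D; (3,5):dx=-3,dy=-3->C; (3,6):dx=+1,dy=+2->C
  (4,5):dx=-7,dy=+3->D; (4,6):dx=-3,dy=+8->D; (5,6):dx=+4,dy=+5->C
Step 2: C = 6, D = 9, total pairs = 15.
Step 3: tau = (C - D)/(n(n-1)/2) = (6 - 9)/15 = -0.200000.
Step 4: Exact two-sided p-value (enumerate n! = 720 permutations of y under H0): p = 0.719444.
Step 5: alpha = 0.1. fail to reject H0.

tau_b = -0.2000 (C=6, D=9), p = 0.719444, fail to reject H0.


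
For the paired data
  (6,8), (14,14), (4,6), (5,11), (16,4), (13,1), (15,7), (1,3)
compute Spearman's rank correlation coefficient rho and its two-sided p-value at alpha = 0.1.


Step 1: Rank x and y separately (midranks; no ties here).
rank(x): 6->4, 14->6, 4->2, 5->3, 16->8, 13->5, 15->7, 1->1
rank(y): 8->6, 14->8, 6->4, 11->7, 4->3, 1->1, 7->5, 3->2
Step 2: d_i = R_x(i) - R_y(i); compute d_i^2.
  (4-6)^2=4, (6-8)^2=4, (2-4)^2=4, (3-7)^2=16, (8-3)^2=25, (5-1)^2=16, (7-5)^2=4, (1-2)^2=1
sum(d^2) = 74.
Step 3: rho = 1 - 6*74 / (8*(8^2 - 1)) = 1 - 444/504 = 0.119048.
Step 4: Under H0, t = rho * sqrt((n-2)/(1-rho^2)) = 0.2937 ~ t(6).
Step 5: Two-sided p-value from the t-distribution with 6 df = 0.778886.
Step 6: alpha = 0.1. fail to reject H0.

rho = 0.1190, p = 0.778886, fail to reject H0 at alpha = 0.1.


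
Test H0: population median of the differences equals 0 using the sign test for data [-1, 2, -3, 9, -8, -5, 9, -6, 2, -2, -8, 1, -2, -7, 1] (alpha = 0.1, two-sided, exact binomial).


Step 1: Discard zero differences. Original n = 15; n_eff = number of nonzero differences = 15.
Nonzero differences (with sign): -1, +2, -3, +9, -8, -5, +9, -6, +2, -2, -8, +1, -2, -7, +1
Step 2: Count signs: positive = 6, negative = 9.
Step 3: Under H0: P(positive) = 0.5, so the number of positives S ~ Bin(15, 0.5).
Step 4: Two-sided exact p-value = sum of Bin(15,0.5) probabilities at or below the observed probability = 0.607239.
Step 5: alpha = 0.1. fail to reject H0.

n_eff = 15, pos = 6, neg = 9, p = 0.607239, fail to reject H0.


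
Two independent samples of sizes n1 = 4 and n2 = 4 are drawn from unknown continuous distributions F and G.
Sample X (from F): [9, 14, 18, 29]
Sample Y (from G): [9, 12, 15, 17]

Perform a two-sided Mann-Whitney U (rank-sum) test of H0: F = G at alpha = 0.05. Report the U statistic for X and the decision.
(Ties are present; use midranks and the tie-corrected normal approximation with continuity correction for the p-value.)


Step 1: Combine and sort all 8 observations; assign midranks.
sorted (value, group): (9,X), (9,Y), (12,Y), (14,X), (15,Y), (17,Y), (18,X), (29,X)
ranks: 9->1.5, 9->1.5, 12->3, 14->4, 15->5, 17->6, 18->7, 29->8
Step 2: Rank sum for X: R1 = 1.5 + 4 + 7 + 8 = 20.5.
Step 3: U_X = R1 - n1(n1+1)/2 = 20.5 - 4*5/2 = 20.5 - 10 = 10.5.
       U_Y = n1*n2 - U_X = 16 - 10.5 = 5.5.
Step 4: Ties are present, so use the tie-corrected normal approximation (with continuity correction) for the p-value.
Step 5: p-value = 0.561363; compare to alpha = 0.05. fail to reject H0.

U_X = 10.5, p = 0.561363, fail to reject H0 at alpha = 0.05.


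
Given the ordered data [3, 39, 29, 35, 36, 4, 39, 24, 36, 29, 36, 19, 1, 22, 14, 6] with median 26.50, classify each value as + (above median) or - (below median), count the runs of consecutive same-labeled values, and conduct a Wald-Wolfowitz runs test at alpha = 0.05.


Step 1: Compute median = 26.50; label A = above, B = below.
Labels in order: BAAAABABAAABBBBB  (n_A = 8, n_B = 8)
Step 2: Count runs R = 7.
Step 3: Under H0 (random ordering), E[R] = 2*n_A*n_B/(n_A+n_B) + 1 = 2*8*8/16 + 1 = 9.0000.
        Var[R] = 2*n_A*n_B*(2*n_A*n_B - n_A - n_B) / ((n_A+n_B)^2 * (n_A+n_B-1)) = 14336/3840 = 3.7333.
        SD[R] = 1.9322.
Step 4: Continuity-corrected z = (R + 0.5 - E[R]) / SD[R] = (7 + 0.5 - 9.0000) / 1.9322 = -0.7763.
Step 5: Two-sided p-value via normal approximation = 2*(1 - Phi(|z|)) = 0.437558.
Step 6: alpha = 0.05. fail to reject H0.

R = 7, z = -0.7763, p = 0.437558, fail to reject H0.


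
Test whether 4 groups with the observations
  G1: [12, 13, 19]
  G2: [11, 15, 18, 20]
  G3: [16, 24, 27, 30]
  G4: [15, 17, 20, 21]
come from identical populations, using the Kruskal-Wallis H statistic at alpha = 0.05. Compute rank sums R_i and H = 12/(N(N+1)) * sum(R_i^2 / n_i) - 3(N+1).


Step 1: Combine all N = 15 observations and assign midranks.
sorted (value, group, rank): (11,G2,1), (12,G1,2), (13,G1,3), (15,G2,4.5), (15,G4,4.5), (16,G3,6), (17,G4,7), (18,G2,8), (19,G1,9), (20,G2,10.5), (20,G4,10.5), (21,G4,12), (24,G3,13), (27,G3,14), (30,G3,15)
Step 2: Sum ranks within each group.
R_1 = 14 (n_1 = 3)
R_2 = 24 (n_2 = 4)
R_3 = 48 (n_3 = 4)
R_4 = 34 (n_4 = 4)
Step 3: H = 12/(N(N+1)) * sum(R_i^2/n_i) - 3(N+1)
     = 12/(15*16) * (14^2/3 + 24^2/4 + 48^2/4 + 34^2/4) - 3*16
     = 0.050000 * 1074.33 - 48
     = 5.716667.
Step 4: Ties present; correction factor C = 1 - 12/(15^3 - 15) = 0.996429. Corrected H = 5.716667 / 0.996429 = 5.737157.
Step 5: Under H0, H ~ chi^2(3); p-value = 0.125122.
Step 6: alpha = 0.05. fail to reject H0.

H = 5.7372, df = 3, p = 0.125122, fail to reject H0.


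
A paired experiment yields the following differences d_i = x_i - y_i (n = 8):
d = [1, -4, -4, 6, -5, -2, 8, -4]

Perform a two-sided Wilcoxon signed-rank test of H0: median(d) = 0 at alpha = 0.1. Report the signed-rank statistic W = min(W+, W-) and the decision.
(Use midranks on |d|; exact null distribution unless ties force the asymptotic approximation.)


Step 1: Drop any zero differences (none here) and take |d_i|.
|d| = [1, 4, 4, 6, 5, 2, 8, 4]
Step 2: Midrank |d_i| (ties get averaged ranks).
ranks: |1|->1, |4|->4, |4|->4, |6|->7, |5|->6, |2|->2, |8|->8, |4|->4
Step 3: Attach original signs; sum ranks with positive sign and with negative sign.
W+ = 1 + 7 + 8 = 16
W- = 4 + 4 + 6 + 2 + 4 = 20
(Check: W+ + W- = 36 should equal n(n+1)/2 = 36.)
Step 4: Test statistic W = min(W+, W-) = 16.
Step 5: Ties in |d|, so use the tie-corrected normal approximation.
        E[W] = n(n+1)/4 = 8*9/4 = 18.
        Tie groups: |d|=4 (t=3); sum(t^3 - t) = 24.
        Var[W] = n(n+1)(2n+1)/24 - sum(t^3-t)/48 = 1224/24 - 24/48 = 50.5.
        z = (W - E[W]) / sqrt(Var[W]) = (16 - 18) / 7.1063 = -0.2814.
        Two-sided p = 2*Phi(z) = 0.778374.
Step 6: alpha = 0.1. fail to reject H0.

W+ = 16, W- = 20, W = min = 16, p = 0.778374, fail to reject H0.


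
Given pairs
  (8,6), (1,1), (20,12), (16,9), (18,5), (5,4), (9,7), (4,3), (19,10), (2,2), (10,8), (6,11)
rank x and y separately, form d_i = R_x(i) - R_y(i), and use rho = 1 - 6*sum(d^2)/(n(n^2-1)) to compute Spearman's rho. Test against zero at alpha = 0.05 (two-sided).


Step 1: Rank x and y separately (midranks; no ties here).
rank(x): 8->6, 1->1, 20->12, 16->9, 18->10, 5->4, 9->7, 4->3, 19->11, 2->2, 10->8, 6->5
rank(y): 6->6, 1->1, 12->12, 9->9, 5->5, 4->4, 7->7, 3->3, 10->10, 2->2, 8->8, 11->11
Step 2: d_i = R_x(i) - R_y(i); compute d_i^2.
  (6-6)^2=0, (1-1)^2=0, (12-12)^2=0, (9-9)^2=0, (10-5)^2=25, (4-4)^2=0, (7-7)^2=0, (3-3)^2=0, (11-10)^2=1, (2-2)^2=0, (8-8)^2=0, (5-11)^2=36
sum(d^2) = 62.
Step 3: rho = 1 - 6*62 / (12*(12^2 - 1)) = 1 - 372/1716 = 0.783217.
Step 4: Under H0, t = rho * sqrt((n-2)/(1-rho^2)) = 3.9835 ~ t(10).
Step 5: Two-sided p-value from the t-distribution with 10 df = 0.002586.
Step 6: alpha = 0.05. reject H0.

rho = 0.7832, p = 0.002586, reject H0 at alpha = 0.05.


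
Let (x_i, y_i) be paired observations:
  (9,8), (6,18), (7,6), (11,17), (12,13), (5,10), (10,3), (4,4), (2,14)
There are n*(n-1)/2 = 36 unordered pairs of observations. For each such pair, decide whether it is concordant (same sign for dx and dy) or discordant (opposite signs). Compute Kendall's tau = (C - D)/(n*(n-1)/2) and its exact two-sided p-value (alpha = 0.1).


Step 1: Enumerate the 36 unordered pairs (i,j) with i<j and classify each by sign(x_j-x_i) * sign(y_j-y_i).
  (1,2):dx=-3,dy=+10->D; (1,3):dx=-2,dy=-2->C; (1,4):dx=+2,dy=+9->C; (1,5):dx=+3,dy=+5->C
  (1,6):dx=-4,dy=+2->D; (1,7):dx=+1,dy=-5->D; (1,8):dx=-5,dy=-4->C; (1,9):dx=-7,dy=+6->D
  (2,3):dx=+1,dy=-12->D; (2,4):dx=+5,dy=-1->D; (2,5):dx=+6,dy=-5->D; (2,6):dx=-1,dy=-8->C
  (2,7):dx=+4,dy=-15->D; (2,8):dx=-2,dy=-14->C; (2,9):dx=-4,dy=-4->C; (3,4):dx=+4,dy=+11->C
  (3,5):dx=+5,dy=+7->C; (3,6):dx=-2,dy=+4->D; (3,7):dx=+3,dy=-3->D; (3,8):dx=-3,dy=-2->C
  (3,9):dx=-5,dy=+8->D; (4,5):dx=+1,dy=-4->D; (4,6):dx=-6,dy=-7->C; (4,7):dx=-1,dy=-14->C
  (4,8):dx=-7,dy=-13->C; (4,9):dx=-9,dy=-3->C; (5,6):dx=-7,dy=-3->C; (5,7):dx=-2,dy=-10->C
  (5,8):dx=-8,dy=-9->C; (5,9):dx=-10,dy=+1->D; (6,7):dx=+5,dy=-7->D; (6,8):dx=-1,dy=-6->C
  (6,9):dx=-3,dy=+4->D; (7,8):dx=-6,dy=+1->D; (7,9):dx=-8,dy=+11->D; (8,9):dx=-2,dy=+10->D
Step 2: C = 18, D = 18, total pairs = 36.
Step 3: tau = (C - D)/(n(n-1)/2) = (18 - 18)/36 = 0.000000.
Step 4: Exact two-sided p-value (enumerate n! = 362880 permutations of y under H0): p = 1.000000.
Step 5: alpha = 0.1. fail to reject H0.

tau_b = 0.0000 (C=18, D=18), p = 1.000000, fail to reject H0.


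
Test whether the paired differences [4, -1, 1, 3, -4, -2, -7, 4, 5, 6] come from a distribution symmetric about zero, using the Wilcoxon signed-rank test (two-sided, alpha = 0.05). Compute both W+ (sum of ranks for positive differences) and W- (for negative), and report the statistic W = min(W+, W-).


Step 1: Drop any zero differences (none here) and take |d_i|.
|d| = [4, 1, 1, 3, 4, 2, 7, 4, 5, 6]
Step 2: Midrank |d_i| (ties get averaged ranks).
ranks: |4|->6, |1|->1.5, |1|->1.5, |3|->4, |4|->6, |2|->3, |7|->10, |4|->6, |5|->8, |6|->9
Step 3: Attach original signs; sum ranks with positive sign and with negative sign.
W+ = 6 + 1.5 + 4 + 6 + 8 + 9 = 34.5
W- = 1.5 + 6 + 3 + 10 = 20.5
(Check: W+ + W- = 55 should equal n(n+1)/2 = 55.)
Step 4: Test statistic W = min(W+, W-) = 20.5.
Step 5: Ties in |d|, so use the tie-corrected normal approximation.
        E[W] = n(n+1)/4 = 10*11/4 = 27.5.
        Tie groups: |d|=1 (t=2), |d|=4 (t=3); sum(t^3 - t) = 30.
        Var[W] = n(n+1)(2n+1)/24 - sum(t^3-t)/48 = 2310/24 - 30/48 = 95.625.
        z = (W - E[W]) / sqrt(Var[W]) = (20.5 - 27.5) / 9.7788 = -0.7158.
        Two-sided p = 2*Phi(z) = 0.474094.
Step 6: alpha = 0.05. fail to reject H0.

W+ = 34.5, W- = 20.5, W = min = 20.5, p = 0.474094, fail to reject H0.


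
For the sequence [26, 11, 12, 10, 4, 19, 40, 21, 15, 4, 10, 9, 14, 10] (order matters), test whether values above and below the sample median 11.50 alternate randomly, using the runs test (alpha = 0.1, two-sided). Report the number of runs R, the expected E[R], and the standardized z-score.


Step 1: Compute median = 11.50; label A = above, B = below.
Labels in order: ABABBAAAABBBAB  (n_A = 7, n_B = 7)
Step 2: Count runs R = 8.
Step 3: Under H0 (random ordering), E[R] = 2*n_A*n_B/(n_A+n_B) + 1 = 2*7*7/14 + 1 = 8.0000.
        Var[R] = 2*n_A*n_B*(2*n_A*n_B - n_A - n_B) / ((n_A+n_B)^2 * (n_A+n_B-1)) = 8232/2548 = 3.2308.
        SD[R] = 1.7974.
Step 4: R = E[R], so z = 0 with no continuity correction.
Step 5: Two-sided p-value via normal approximation = 2*(1 - Phi(|z|)) = 1.000000.
Step 6: alpha = 0.1. fail to reject H0.

R = 8, z = 0.0000, p = 1.000000, fail to reject H0.


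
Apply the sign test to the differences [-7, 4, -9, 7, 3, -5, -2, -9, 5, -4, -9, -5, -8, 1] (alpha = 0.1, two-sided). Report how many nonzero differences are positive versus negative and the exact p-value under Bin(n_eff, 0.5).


Step 1: Discard zero differences. Original n = 14; n_eff = number of nonzero differences = 14.
Nonzero differences (with sign): -7, +4, -9, +7, +3, -5, -2, -9, +5, -4, -9, -5, -8, +1
Step 2: Count signs: positive = 5, negative = 9.
Step 3: Under H0: P(positive) = 0.5, so the number of positives S ~ Bin(14, 0.5).
Step 4: Two-sided exact p-value = sum of Bin(14,0.5) probabilities at or below the observed probability = 0.423950.
Step 5: alpha = 0.1. fail to reject H0.

n_eff = 14, pos = 5, neg = 9, p = 0.423950, fail to reject H0.


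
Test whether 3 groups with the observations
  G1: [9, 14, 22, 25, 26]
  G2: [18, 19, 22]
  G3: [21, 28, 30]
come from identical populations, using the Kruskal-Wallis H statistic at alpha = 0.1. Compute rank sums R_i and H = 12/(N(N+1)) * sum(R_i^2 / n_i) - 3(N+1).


Step 1: Combine all N = 11 observations and assign midranks.
sorted (value, group, rank): (9,G1,1), (14,G1,2), (18,G2,3), (19,G2,4), (21,G3,5), (22,G1,6.5), (22,G2,6.5), (25,G1,8), (26,G1,9), (28,G3,10), (30,G3,11)
Step 2: Sum ranks within each group.
R_1 = 26.5 (n_1 = 5)
R_2 = 13.5 (n_2 = 3)
R_3 = 26 (n_3 = 3)
Step 3: H = 12/(N(N+1)) * sum(R_i^2/n_i) - 3(N+1)
     = 12/(11*12) * (26.5^2/5 + 13.5^2/3 + 26^2/3) - 3*12
     = 0.090909 * 426.533 - 36
     = 2.775758.
Step 4: Ties present; correction factor C = 1 - 6/(11^3 - 11) = 0.995455. Corrected H = 2.775758 / 0.995455 = 2.788432.
Step 5: Under H0, H ~ chi^2(2); p-value = 0.248027.
Step 6: alpha = 0.1. fail to reject H0.

H = 2.7884, df = 2, p = 0.248027, fail to reject H0.


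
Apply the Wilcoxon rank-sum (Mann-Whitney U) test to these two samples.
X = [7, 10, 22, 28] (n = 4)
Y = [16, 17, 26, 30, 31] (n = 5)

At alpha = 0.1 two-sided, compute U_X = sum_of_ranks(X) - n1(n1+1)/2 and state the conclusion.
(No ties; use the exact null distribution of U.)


Step 1: Combine and sort all 9 observations; assign midranks.
sorted (value, group): (7,X), (10,X), (16,Y), (17,Y), (22,X), (26,Y), (28,X), (30,Y), (31,Y)
ranks: 7->1, 10->2, 16->3, 17->4, 22->5, 26->6, 28->7, 30->8, 31->9
Step 2: Rank sum for X: R1 = 1 + 2 + 5 + 7 = 15.
Step 3: U_X = R1 - n1(n1+1)/2 = 15 - 4*5/2 = 15 - 10 = 5.
       U_Y = n1*n2 - U_X = 20 - 5 = 15.
Step 4: No ties, so the exact null distribution of U (based on enumerating the C(9,4) = 126 equally likely rank assignments) gives the two-sided p-value.
Step 5: p-value = 0.285714; compare to alpha = 0.1. fail to reject H0.

U_X = 5, p = 0.285714, fail to reject H0 at alpha = 0.1.


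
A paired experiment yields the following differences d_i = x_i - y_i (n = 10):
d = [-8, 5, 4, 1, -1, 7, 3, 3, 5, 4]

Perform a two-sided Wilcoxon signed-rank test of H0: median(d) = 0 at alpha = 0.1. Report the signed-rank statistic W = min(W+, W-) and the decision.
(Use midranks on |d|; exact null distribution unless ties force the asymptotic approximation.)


Step 1: Drop any zero differences (none here) and take |d_i|.
|d| = [8, 5, 4, 1, 1, 7, 3, 3, 5, 4]
Step 2: Midrank |d_i| (ties get averaged ranks).
ranks: |8|->10, |5|->7.5, |4|->5.5, |1|->1.5, |1|->1.5, |7|->9, |3|->3.5, |3|->3.5, |5|->7.5, |4|->5.5
Step 3: Attach original signs; sum ranks with positive sign and with negative sign.
W+ = 7.5 + 5.5 + 1.5 + 9 + 3.5 + 3.5 + 7.5 + 5.5 = 43.5
W- = 10 + 1.5 = 11.5
(Check: W+ + W- = 55 should equal n(n+1)/2 = 55.)
Step 4: Test statistic W = min(W+, W-) = 11.5.
Step 5: Ties in |d|, so use the tie-corrected normal approximation.
        E[W] = n(n+1)/4 = 10*11/4 = 27.5.
        Tie groups: |d|=1 (t=2), |d|=3 (t=2), |d|=4 (t=2), |d|=5 (t=2); sum(t^3 - t) = 24.
        Var[W] = n(n+1)(2n+1)/24 - sum(t^3-t)/48 = 2310/24 - 24/48 = 95.75.
        z = (W - E[W]) / sqrt(Var[W]) = (11.5 - 27.5) / 9.7852 = -1.6351.
        Two-sided p = 2*Phi(z) = 0.102023.
Step 6: alpha = 0.1. fail to reject H0.

W+ = 43.5, W- = 11.5, W = min = 11.5, p = 0.102023, fail to reject H0.


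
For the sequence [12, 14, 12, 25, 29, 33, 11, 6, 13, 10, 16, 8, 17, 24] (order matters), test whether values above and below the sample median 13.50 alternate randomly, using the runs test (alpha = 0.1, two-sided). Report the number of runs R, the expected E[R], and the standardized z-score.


Step 1: Compute median = 13.50; label A = above, B = below.
Labels in order: BABAAABBBBABAA  (n_A = 7, n_B = 7)
Step 2: Count runs R = 8.
Step 3: Under H0 (random ordering), E[R] = 2*n_A*n_B/(n_A+n_B) + 1 = 2*7*7/14 + 1 = 8.0000.
        Var[R] = 2*n_A*n_B*(2*n_A*n_B - n_A - n_B) / ((n_A+n_B)^2 * (n_A+n_B-1)) = 8232/2548 = 3.2308.
        SD[R] = 1.7974.
Step 4: R = E[R], so z = 0 with no continuity correction.
Step 5: Two-sided p-value via normal approximation = 2*(1 - Phi(|z|)) = 1.000000.
Step 6: alpha = 0.1. fail to reject H0.

R = 8, z = 0.0000, p = 1.000000, fail to reject H0.


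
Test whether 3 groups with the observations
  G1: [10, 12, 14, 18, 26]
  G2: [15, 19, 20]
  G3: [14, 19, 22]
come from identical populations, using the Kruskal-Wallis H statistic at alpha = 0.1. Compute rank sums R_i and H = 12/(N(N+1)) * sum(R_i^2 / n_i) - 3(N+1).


Step 1: Combine all N = 11 observations and assign midranks.
sorted (value, group, rank): (10,G1,1), (12,G1,2), (14,G1,3.5), (14,G3,3.5), (15,G2,5), (18,G1,6), (19,G2,7.5), (19,G3,7.5), (20,G2,9), (22,G3,10), (26,G1,11)
Step 2: Sum ranks within each group.
R_1 = 23.5 (n_1 = 5)
R_2 = 21.5 (n_2 = 3)
R_3 = 21 (n_3 = 3)
Step 3: H = 12/(N(N+1)) * sum(R_i^2/n_i) - 3(N+1)
     = 12/(11*12) * (23.5^2/5 + 21.5^2/3 + 21^2/3) - 3*12
     = 0.090909 * 411.533 - 36
     = 1.412121.
Step 4: Ties present; correction factor C = 1 - 12/(11^3 - 11) = 0.990909. Corrected H = 1.412121 / 0.990909 = 1.425076.
Step 5: Under H0, H ~ chi^2(2); p-value = 0.490398.
Step 6: alpha = 0.1. fail to reject H0.

H = 1.4251, df = 2, p = 0.490398, fail to reject H0.


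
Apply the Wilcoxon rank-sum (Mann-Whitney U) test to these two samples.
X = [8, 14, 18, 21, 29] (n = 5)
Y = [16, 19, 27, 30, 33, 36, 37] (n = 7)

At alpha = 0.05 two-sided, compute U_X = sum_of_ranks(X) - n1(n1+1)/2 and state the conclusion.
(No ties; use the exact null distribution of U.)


Step 1: Combine and sort all 12 observations; assign midranks.
sorted (value, group): (8,X), (14,X), (16,Y), (18,X), (19,Y), (21,X), (27,Y), (29,X), (30,Y), (33,Y), (36,Y), (37,Y)
ranks: 8->1, 14->2, 16->3, 18->4, 19->5, 21->6, 27->7, 29->8, 30->9, 33->10, 36->11, 37->12
Step 2: Rank sum for X: R1 = 1 + 2 + 4 + 6 + 8 = 21.
Step 3: U_X = R1 - n1(n1+1)/2 = 21 - 5*6/2 = 21 - 15 = 6.
       U_Y = n1*n2 - U_X = 35 - 6 = 29.
Step 4: No ties, so the exact null distribution of U (based on enumerating the C(12,5) = 792 equally likely rank assignments) gives the two-sided p-value.
Step 5: p-value = 0.073232; compare to alpha = 0.05. fail to reject H0.

U_X = 6, p = 0.073232, fail to reject H0 at alpha = 0.05.


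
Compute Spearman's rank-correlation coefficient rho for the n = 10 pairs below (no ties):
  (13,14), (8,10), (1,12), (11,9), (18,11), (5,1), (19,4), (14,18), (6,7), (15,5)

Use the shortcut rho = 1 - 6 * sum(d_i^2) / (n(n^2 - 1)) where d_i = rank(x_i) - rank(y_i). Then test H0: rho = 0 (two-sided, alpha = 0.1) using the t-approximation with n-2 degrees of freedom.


Step 1: Rank x and y separately (midranks; no ties here).
rank(x): 13->6, 8->4, 1->1, 11->5, 18->9, 5->2, 19->10, 14->7, 6->3, 15->8
rank(y): 14->9, 10->6, 12->8, 9->5, 11->7, 1->1, 4->2, 18->10, 7->4, 5->3
Step 2: d_i = R_x(i) - R_y(i); compute d_i^2.
  (6-9)^2=9, (4-6)^2=4, (1-8)^2=49, (5-5)^2=0, (9-7)^2=4, (2-1)^2=1, (10-2)^2=64, (7-10)^2=9, (3-4)^2=1, (8-3)^2=25
sum(d^2) = 166.
Step 3: rho = 1 - 6*166 / (10*(10^2 - 1)) = 1 - 996/990 = -0.006061.
Step 4: Under H0, t = rho * sqrt((n-2)/(1-rho^2)) = -0.0171 ~ t(8).
Step 5: Two-sided p-value from the t-distribution with 8 df = 0.986743.
Step 6: alpha = 0.1. fail to reject H0.

rho = -0.0061, p = 0.986743, fail to reject H0 at alpha = 0.1.


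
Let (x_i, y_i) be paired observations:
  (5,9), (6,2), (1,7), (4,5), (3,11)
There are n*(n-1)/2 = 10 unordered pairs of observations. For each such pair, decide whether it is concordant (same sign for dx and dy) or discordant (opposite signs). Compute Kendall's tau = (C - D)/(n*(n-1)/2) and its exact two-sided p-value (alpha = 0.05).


Step 1: Enumerate the 10 unordered pairs (i,j) with i<j and classify each by sign(x_j-x_i) * sign(y_j-y_i).
  (1,2):dx=+1,dy=-7->D; (1,3):dx=-4,dy=-2->C; (1,4):dx=-1,dy=-4->C; (1,5):dx=-2,dy=+2->D
  (2,3):dx=-5,dy=+5->D; (2,4):dx=-2,dy=+3->D; (2,5):dx=-3,dy=+9->D; (3,4):dx=+3,dy=-2->D
  (3,5):dx=+2,dy=+4->C; (4,5):dx=-1,dy=+6->D
Step 2: C = 3, D = 7, total pairs = 10.
Step 3: tau = (C - D)/(n(n-1)/2) = (3 - 7)/10 = -0.400000.
Step 4: Exact two-sided p-value (enumerate n! = 120 permutations of y under H0): p = 0.483333.
Step 5: alpha = 0.05. fail to reject H0.

tau_b = -0.4000 (C=3, D=7), p = 0.483333, fail to reject H0.


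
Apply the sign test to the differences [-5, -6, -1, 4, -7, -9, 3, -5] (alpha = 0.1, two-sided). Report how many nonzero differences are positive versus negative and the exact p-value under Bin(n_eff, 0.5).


Step 1: Discard zero differences. Original n = 8; n_eff = number of nonzero differences = 8.
Nonzero differences (with sign): -5, -6, -1, +4, -7, -9, +3, -5
Step 2: Count signs: positive = 2, negative = 6.
Step 3: Under H0: P(positive) = 0.5, so the number of positives S ~ Bin(8, 0.5).
Step 4: Two-sided exact p-value = sum of Bin(8,0.5) probabilities at or below the observed probability = 0.289062.
Step 5: alpha = 0.1. fail to reject H0.

n_eff = 8, pos = 2, neg = 6, p = 0.289062, fail to reject H0.


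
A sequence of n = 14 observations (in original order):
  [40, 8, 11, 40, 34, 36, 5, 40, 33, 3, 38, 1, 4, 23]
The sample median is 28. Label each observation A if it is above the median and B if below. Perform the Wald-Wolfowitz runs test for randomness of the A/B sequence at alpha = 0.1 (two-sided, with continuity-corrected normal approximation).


Step 1: Compute median = 28; label A = above, B = below.
Labels in order: ABBAAABAABABBB  (n_A = 7, n_B = 7)
Step 2: Count runs R = 8.
Step 3: Under H0 (random ordering), E[R] = 2*n_A*n_B/(n_A+n_B) + 1 = 2*7*7/14 + 1 = 8.0000.
        Var[R] = 2*n_A*n_B*(2*n_A*n_B - n_A - n_B) / ((n_A+n_B)^2 * (n_A+n_B-1)) = 8232/2548 = 3.2308.
        SD[R] = 1.7974.
Step 4: R = E[R], so z = 0 with no continuity correction.
Step 5: Two-sided p-value via normal approximation = 2*(1 - Phi(|z|)) = 1.000000.
Step 6: alpha = 0.1. fail to reject H0.

R = 8, z = 0.0000, p = 1.000000, fail to reject H0.


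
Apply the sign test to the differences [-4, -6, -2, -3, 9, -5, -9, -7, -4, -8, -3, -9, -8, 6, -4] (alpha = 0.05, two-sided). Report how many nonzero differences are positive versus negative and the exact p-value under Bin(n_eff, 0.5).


Step 1: Discard zero differences. Original n = 15; n_eff = number of nonzero differences = 15.
Nonzero differences (with sign): -4, -6, -2, -3, +9, -5, -9, -7, -4, -8, -3, -9, -8, +6, -4
Step 2: Count signs: positive = 2, negative = 13.
Step 3: Under H0: P(positive) = 0.5, so the number of positives S ~ Bin(15, 0.5).
Step 4: Two-sided exact p-value = sum of Bin(15,0.5) probabilities at or below the observed probability = 0.007385.
Step 5: alpha = 0.05. reject H0.

n_eff = 15, pos = 2, neg = 13, p = 0.007385, reject H0.


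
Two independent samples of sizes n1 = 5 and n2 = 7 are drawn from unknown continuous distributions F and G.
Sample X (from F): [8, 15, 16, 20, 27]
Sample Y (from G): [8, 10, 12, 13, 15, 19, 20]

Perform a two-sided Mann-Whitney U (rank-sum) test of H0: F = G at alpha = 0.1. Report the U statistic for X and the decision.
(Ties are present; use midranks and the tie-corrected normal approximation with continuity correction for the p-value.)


Step 1: Combine and sort all 12 observations; assign midranks.
sorted (value, group): (8,X), (8,Y), (10,Y), (12,Y), (13,Y), (15,X), (15,Y), (16,X), (19,Y), (20,X), (20,Y), (27,X)
ranks: 8->1.5, 8->1.5, 10->3, 12->4, 13->5, 15->6.5, 15->6.5, 16->8, 19->9, 20->10.5, 20->10.5, 27->12
Step 2: Rank sum for X: R1 = 1.5 + 6.5 + 8 + 10.5 + 12 = 38.5.
Step 3: U_X = R1 - n1(n1+1)/2 = 38.5 - 5*6/2 = 38.5 - 15 = 23.5.
       U_Y = n1*n2 - U_X = 35 - 23.5 = 11.5.
Step 4: Ties are present, so use the tie-corrected normal approximation (with continuity correction) for the p-value.
Step 5: p-value = 0.369228; compare to alpha = 0.1. fail to reject H0.

U_X = 23.5, p = 0.369228, fail to reject H0 at alpha = 0.1.


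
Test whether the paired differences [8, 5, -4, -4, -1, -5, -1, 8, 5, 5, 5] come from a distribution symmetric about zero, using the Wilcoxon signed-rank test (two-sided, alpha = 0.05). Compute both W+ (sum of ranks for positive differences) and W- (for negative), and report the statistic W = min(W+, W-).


Step 1: Drop any zero differences (none here) and take |d_i|.
|d| = [8, 5, 4, 4, 1, 5, 1, 8, 5, 5, 5]
Step 2: Midrank |d_i| (ties get averaged ranks).
ranks: |8|->10.5, |5|->7, |4|->3.5, |4|->3.5, |1|->1.5, |5|->7, |1|->1.5, |8|->10.5, |5|->7, |5|->7, |5|->7
Step 3: Attach original signs; sum ranks with positive sign and with negative sign.
W+ = 10.5 + 7 + 10.5 + 7 + 7 + 7 = 49
W- = 3.5 + 3.5 + 1.5 + 7 + 1.5 = 17
(Check: W+ + W- = 66 should equal n(n+1)/2 = 66.)
Step 4: Test statistic W = min(W+, W-) = 17.
Step 5: Ties in |d|, so use the tie-corrected normal approximation.
        E[W] = n(n+1)/4 = 11*12/4 = 33.
        Tie groups: |d|=1 (t=2), |d|=4 (t=2), |d|=5 (t=5), |d|=8 (t=2); sum(t^3 - t) = 138.
        Var[W] = n(n+1)(2n+1)/24 - sum(t^3-t)/48 = 3036/24 - 138/48 = 123.625.
        z = (W - E[W]) / sqrt(Var[W]) = (17 - 33) / 11.1187 = -1.4390.
        Two-sided p = 2*Phi(z) = 0.150145.
Step 6: alpha = 0.05. fail to reject H0.

W+ = 49, W- = 17, W = min = 17, p = 0.150145, fail to reject H0.


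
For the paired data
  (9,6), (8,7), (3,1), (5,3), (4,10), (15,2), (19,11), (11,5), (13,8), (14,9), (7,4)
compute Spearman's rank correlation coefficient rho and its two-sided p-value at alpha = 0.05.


Step 1: Rank x and y separately (midranks; no ties here).
rank(x): 9->6, 8->5, 3->1, 5->3, 4->2, 15->10, 19->11, 11->7, 13->8, 14->9, 7->4
rank(y): 6->6, 7->7, 1->1, 3->3, 10->10, 2->2, 11->11, 5->5, 8->8, 9->9, 4->4
Step 2: d_i = R_x(i) - R_y(i); compute d_i^2.
  (6-6)^2=0, (5-7)^2=4, (1-1)^2=0, (3-3)^2=0, (2-10)^2=64, (10-2)^2=64, (11-11)^2=0, (7-5)^2=4, (8-8)^2=0, (9-9)^2=0, (4-4)^2=0
sum(d^2) = 136.
Step 3: rho = 1 - 6*136 / (11*(11^2 - 1)) = 1 - 816/1320 = 0.381818.
Step 4: Under H0, t = rho * sqrt((n-2)/(1-rho^2)) = 1.2394 ~ t(9).
Step 5: Two-sided p-value from the t-distribution with 9 df = 0.246560.
Step 6: alpha = 0.05. fail to reject H0.

rho = 0.3818, p = 0.246560, fail to reject H0 at alpha = 0.05.


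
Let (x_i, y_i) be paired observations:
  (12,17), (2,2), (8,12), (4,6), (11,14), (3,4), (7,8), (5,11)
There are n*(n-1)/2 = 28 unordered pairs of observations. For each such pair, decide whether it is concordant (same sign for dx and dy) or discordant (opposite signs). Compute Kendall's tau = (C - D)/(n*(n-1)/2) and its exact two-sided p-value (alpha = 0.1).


Step 1: Enumerate the 28 unordered pairs (i,j) with i<j and classify each by sign(x_j-x_i) * sign(y_j-y_i).
  (1,2):dx=-10,dy=-15->C; (1,3):dx=-4,dy=-5->C; (1,4):dx=-8,dy=-11->C; (1,5):dx=-1,dy=-3->C
  (1,6):dx=-9,dy=-13->C; (1,7):dx=-5,dy=-9->C; (1,8):dx=-7,dy=-6->C; (2,3):dx=+6,dy=+10->C
  (2,4):dx=+2,dy=+4->C; (2,5):dx=+9,dy=+12->C; (2,6):dx=+1,dy=+2->C; (2,7):dx=+5,dy=+6->C
  (2,8):dx=+3,dy=+9->C; (3,4):dx=-4,dy=-6->C; (3,5):dx=+3,dy=+2->C; (3,6):dx=-5,dy=-8->C
  (3,7):dx=-1,dy=-4->C; (3,8):dx=-3,dy=-1->C; (4,5):dx=+7,dy=+8->C; (4,6):dx=-1,dy=-2->C
  (4,7):dx=+3,dy=+2->C; (4,8):dx=+1,dy=+5->C; (5,6):dx=-8,dy=-10->C; (5,7):dx=-4,dy=-6->C
  (5,8):dx=-6,dy=-3->C; (6,7):dx=+4,dy=+4->C; (6,8):dx=+2,dy=+7->C; (7,8):dx=-2,dy=+3->D
Step 2: C = 27, D = 1, total pairs = 28.
Step 3: tau = (C - D)/(n(n-1)/2) = (27 - 1)/28 = 0.928571.
Step 4: Exact two-sided p-value (enumerate n! = 40320 permutations of y under H0): p = 0.000397.
Step 5: alpha = 0.1. reject H0.

tau_b = 0.9286 (C=27, D=1), p = 0.000397, reject H0.


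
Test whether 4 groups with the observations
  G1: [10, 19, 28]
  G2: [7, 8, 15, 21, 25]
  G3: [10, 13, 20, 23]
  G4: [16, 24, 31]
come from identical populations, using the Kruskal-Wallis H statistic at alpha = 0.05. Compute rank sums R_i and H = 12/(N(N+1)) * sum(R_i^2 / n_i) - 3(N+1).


Step 1: Combine all N = 15 observations and assign midranks.
sorted (value, group, rank): (7,G2,1), (8,G2,2), (10,G1,3.5), (10,G3,3.5), (13,G3,5), (15,G2,6), (16,G4,7), (19,G1,8), (20,G3,9), (21,G2,10), (23,G3,11), (24,G4,12), (25,G2,13), (28,G1,14), (31,G4,15)
Step 2: Sum ranks within each group.
R_1 = 25.5 (n_1 = 3)
R_2 = 32 (n_2 = 5)
R_3 = 28.5 (n_3 = 4)
R_4 = 34 (n_4 = 3)
Step 3: H = 12/(N(N+1)) * sum(R_i^2/n_i) - 3(N+1)
     = 12/(15*16) * (25.5^2/3 + 32^2/5 + 28.5^2/4 + 34^2/3) - 3*16
     = 0.050000 * 1009.95 - 48
     = 2.497292.
Step 4: Ties present; correction factor C = 1 - 6/(15^3 - 15) = 0.998214. Corrected H = 2.497292 / 0.998214 = 2.501759.
Step 5: Under H0, H ~ chi^2(3); p-value = 0.474973.
Step 6: alpha = 0.05. fail to reject H0.

H = 2.5018, df = 3, p = 0.474973, fail to reject H0.


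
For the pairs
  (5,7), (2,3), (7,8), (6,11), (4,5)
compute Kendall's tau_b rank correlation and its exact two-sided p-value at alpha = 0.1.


Step 1: Enumerate the 10 unordered pairs (i,j) with i<j and classify each by sign(x_j-x_i) * sign(y_j-y_i).
  (1,2):dx=-3,dy=-4->C; (1,3):dx=+2,dy=+1->C; (1,4):dx=+1,dy=+4->C; (1,5):dx=-1,dy=-2->C
  (2,3):dx=+5,dy=+5->C; (2,4):dx=+4,dy=+8->C; (2,5):dx=+2,dy=+2->C; (3,4):dx=-1,dy=+3->D
  (3,5):dx=-3,dy=-3->C; (4,5):dx=-2,dy=-6->C
Step 2: C = 9, D = 1, total pairs = 10.
Step 3: tau = (C - D)/(n(n-1)/2) = (9 - 1)/10 = 0.800000.
Step 4: Exact two-sided p-value (enumerate n! = 120 permutations of y under H0): p = 0.083333.
Step 5: alpha = 0.1. reject H0.

tau_b = 0.8000 (C=9, D=1), p = 0.083333, reject H0.


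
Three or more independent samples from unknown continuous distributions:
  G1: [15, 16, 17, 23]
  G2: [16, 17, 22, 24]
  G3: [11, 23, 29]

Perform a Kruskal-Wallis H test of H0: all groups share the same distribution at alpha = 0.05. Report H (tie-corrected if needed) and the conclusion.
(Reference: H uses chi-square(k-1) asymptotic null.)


Step 1: Combine all N = 11 observations and assign midranks.
sorted (value, group, rank): (11,G3,1), (15,G1,2), (16,G1,3.5), (16,G2,3.5), (17,G1,5.5), (17,G2,5.5), (22,G2,7), (23,G1,8.5), (23,G3,8.5), (24,G2,10), (29,G3,11)
Step 2: Sum ranks within each group.
R_1 = 19.5 (n_1 = 4)
R_2 = 26 (n_2 = 4)
R_3 = 20.5 (n_3 = 3)
Step 3: H = 12/(N(N+1)) * sum(R_i^2/n_i) - 3(N+1)
     = 12/(11*12) * (19.5^2/4 + 26^2/4 + 20.5^2/3) - 3*12
     = 0.090909 * 404.146 - 36
     = 0.740530.
Step 4: Ties present; correction factor C = 1 - 18/(11^3 - 11) = 0.986364. Corrected H = 0.740530 / 0.986364 = 0.750768.
Step 5: Under H0, H ~ chi^2(2); p-value = 0.687025.
Step 6: alpha = 0.05. fail to reject H0.

H = 0.7508, df = 2, p = 0.687025, fail to reject H0.


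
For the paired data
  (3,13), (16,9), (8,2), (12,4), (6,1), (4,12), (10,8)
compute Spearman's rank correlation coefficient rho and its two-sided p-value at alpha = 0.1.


Step 1: Rank x and y separately (midranks; no ties here).
rank(x): 3->1, 16->7, 8->4, 12->6, 6->3, 4->2, 10->5
rank(y): 13->7, 9->5, 2->2, 4->3, 1->1, 12->6, 8->4
Step 2: d_i = R_x(i) - R_y(i); compute d_i^2.
  (1-7)^2=36, (7-5)^2=4, (4-2)^2=4, (6-3)^2=9, (3-1)^2=4, (2-6)^2=16, (5-4)^2=1
sum(d^2) = 74.
Step 3: rho = 1 - 6*74 / (7*(7^2 - 1)) = 1 - 444/336 = -0.321429.
Step 4: Under H0, t = rho * sqrt((n-2)/(1-rho^2)) = -0.7590 ~ t(5).
Step 5: Two-sided p-value from the t-distribution with 5 df = 0.482072.
Step 6: alpha = 0.1. fail to reject H0.

rho = -0.3214, p = 0.482072, fail to reject H0 at alpha = 0.1.


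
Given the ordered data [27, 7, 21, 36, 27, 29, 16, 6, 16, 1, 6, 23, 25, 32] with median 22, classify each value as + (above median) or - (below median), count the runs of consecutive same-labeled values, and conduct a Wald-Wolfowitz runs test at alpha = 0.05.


Step 1: Compute median = 22; label A = above, B = below.
Labels in order: ABBAAABBBBBAAA  (n_A = 7, n_B = 7)
Step 2: Count runs R = 5.
Step 3: Under H0 (random ordering), E[R] = 2*n_A*n_B/(n_A+n_B) + 1 = 2*7*7/14 + 1 = 8.0000.
        Var[R] = 2*n_A*n_B*(2*n_A*n_B - n_A - n_B) / ((n_A+n_B)^2 * (n_A+n_B-1)) = 8232/2548 = 3.2308.
        SD[R] = 1.7974.
Step 4: Continuity-corrected z = (R + 0.5 - E[R]) / SD[R] = (5 + 0.5 - 8.0000) / 1.7974 = -1.3909.
Step 5: Two-sided p-value via normal approximation = 2*(1 - Phi(|z|)) = 0.164264.
Step 6: alpha = 0.05. fail to reject H0.

R = 5, z = -1.3909, p = 0.164264, fail to reject H0.


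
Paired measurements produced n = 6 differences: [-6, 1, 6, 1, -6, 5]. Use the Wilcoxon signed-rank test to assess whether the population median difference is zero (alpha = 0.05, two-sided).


Step 1: Drop any zero differences (none here) and take |d_i|.
|d| = [6, 1, 6, 1, 6, 5]
Step 2: Midrank |d_i| (ties get averaged ranks).
ranks: |6|->5, |1|->1.5, |6|->5, |1|->1.5, |6|->5, |5|->3
Step 3: Attach original signs; sum ranks with positive sign and with negative sign.
W+ = 1.5 + 5 + 1.5 + 3 = 11
W- = 5 + 5 = 10
(Check: W+ + W- = 21 should equal n(n+1)/2 = 21.)
Step 4: Test statistic W = min(W+, W-) = 10.
Step 5: Ties in |d|, so use the tie-corrected normal approximation.
        E[W] = n(n+1)/4 = 6*7/4 = 10.5.
        Tie groups: |d|=1 (t=2), |d|=6 (t=3); sum(t^3 - t) = 30.
        Var[W] = n(n+1)(2n+1)/24 - sum(t^3-t)/48 = 546/24 - 30/48 = 22.125.
        z = (W - E[W]) / sqrt(Var[W]) = (10 - 10.5) / 4.7037 = -0.1063.
        Two-sided p = 2*Phi(z) = 0.915345.
Step 6: alpha = 0.05. fail to reject H0.

W+ = 11, W- = 10, W = min = 10, p = 0.915345, fail to reject H0.


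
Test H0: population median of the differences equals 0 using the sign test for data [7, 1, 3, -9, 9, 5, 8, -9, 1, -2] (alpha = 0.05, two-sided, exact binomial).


Step 1: Discard zero differences. Original n = 10; n_eff = number of nonzero differences = 10.
Nonzero differences (with sign): +7, +1, +3, -9, +9, +5, +8, -9, +1, -2
Step 2: Count signs: positive = 7, negative = 3.
Step 3: Under H0: P(positive) = 0.5, so the number of positives S ~ Bin(10, 0.5).
Step 4: Two-sided exact p-value = sum of Bin(10,0.5) probabilities at or below the observed probability = 0.343750.
Step 5: alpha = 0.05. fail to reject H0.

n_eff = 10, pos = 7, neg = 3, p = 0.343750, fail to reject H0.


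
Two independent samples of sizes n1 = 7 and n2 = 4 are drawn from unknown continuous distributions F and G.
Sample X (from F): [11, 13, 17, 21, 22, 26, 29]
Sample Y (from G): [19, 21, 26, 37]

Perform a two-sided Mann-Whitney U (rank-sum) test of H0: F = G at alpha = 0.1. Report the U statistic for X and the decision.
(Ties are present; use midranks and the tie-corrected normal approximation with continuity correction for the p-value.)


Step 1: Combine and sort all 11 observations; assign midranks.
sorted (value, group): (11,X), (13,X), (17,X), (19,Y), (21,X), (21,Y), (22,X), (26,X), (26,Y), (29,X), (37,Y)
ranks: 11->1, 13->2, 17->3, 19->4, 21->5.5, 21->5.5, 22->7, 26->8.5, 26->8.5, 29->10, 37->11
Step 2: Rank sum for X: R1 = 1 + 2 + 3 + 5.5 + 7 + 8.5 + 10 = 37.
Step 3: U_X = R1 - n1(n1+1)/2 = 37 - 7*8/2 = 37 - 28 = 9.
       U_Y = n1*n2 - U_X = 28 - 9 = 19.
Step 4: Ties are present, so use the tie-corrected normal approximation (with continuity correction) for the p-value.
Step 5: p-value = 0.392932; compare to alpha = 0.1. fail to reject H0.

U_X = 9, p = 0.392932, fail to reject H0 at alpha = 0.1.


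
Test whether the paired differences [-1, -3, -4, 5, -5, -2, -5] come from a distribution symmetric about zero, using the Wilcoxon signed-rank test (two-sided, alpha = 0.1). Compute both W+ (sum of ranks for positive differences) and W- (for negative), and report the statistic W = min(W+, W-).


Step 1: Drop any zero differences (none here) and take |d_i|.
|d| = [1, 3, 4, 5, 5, 2, 5]
Step 2: Midrank |d_i| (ties get averaged ranks).
ranks: |1|->1, |3|->3, |4|->4, |5|->6, |5|->6, |2|->2, |5|->6
Step 3: Attach original signs; sum ranks with positive sign and with negative sign.
W+ = 6 = 6
W- = 1 + 3 + 4 + 6 + 2 + 6 = 22
(Check: W+ + W- = 28 should equal n(n+1)/2 = 28.)
Step 4: Test statistic W = min(W+, W-) = 6.
Step 5: Ties in |d|, so use the tie-corrected normal approximation.
        E[W] = n(n+1)/4 = 7*8/4 = 14.
        Tie groups: |d|=5 (t=3); sum(t^3 - t) = 24.
        Var[W] = n(n+1)(2n+1)/24 - sum(t^3-t)/48 = 840/24 - 24/48 = 34.5.
        z = (W - E[W]) / sqrt(Var[W]) = (6 - 14) / 5.8737 = -1.3620.
        Two-sided p = 2*Phi(z) = 0.173195.
Step 6: alpha = 0.1. fail to reject H0.

W+ = 6, W- = 22, W = min = 6, p = 0.173195, fail to reject H0.


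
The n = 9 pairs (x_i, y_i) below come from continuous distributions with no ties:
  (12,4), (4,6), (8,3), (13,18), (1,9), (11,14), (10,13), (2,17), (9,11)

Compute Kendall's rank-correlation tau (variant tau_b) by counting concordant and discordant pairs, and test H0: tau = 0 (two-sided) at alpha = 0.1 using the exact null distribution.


Step 1: Enumerate the 36 unordered pairs (i,j) with i<j and classify each by sign(x_j-x_i) * sign(y_j-y_i).
  (1,2):dx=-8,dy=+2->D; (1,3):dx=-4,dy=-1->C; (1,4):dx=+1,dy=+14->C; (1,5):dx=-11,dy=+5->D
  (1,6):dx=-1,dy=+10->D; (1,7):dx=-2,dy=+9->D; (1,8):dx=-10,dy=+13->D; (1,9):dx=-3,dy=+7->D
  (2,3):dx=+4,dy=-3->D; (2,4):dx=+9,dy=+12->C; (2,5):dx=-3,dy=+3->D; (2,6):dx=+7,dy=+8->C
  (2,7):dx=+6,dy=+7->C; (2,8):dx=-2,dy=+11->D; (2,9):dx=+5,dy=+5->C; (3,4):dx=+5,dy=+15->C
  (3,5):dx=-7,dy=+6->D; (3,6):dx=+3,dy=+11->C; (3,7):dx=+2,dy=+10->C; (3,8):dx=-6,dy=+14->D
  (3,9):dx=+1,dy=+8->C; (4,5):dx=-12,dy=-9->C; (4,6):dx=-2,dy=-4->C; (4,7):dx=-3,dy=-5->C
  (4,8):dx=-11,dy=-1->C; (4,9):dx=-4,dy=-7->C; (5,6):dx=+10,dy=+5->C; (5,7):dx=+9,dy=+4->C
  (5,8):dx=+1,dy=+8->C; (5,9):dx=+8,dy=+2->C; (6,7):dx=-1,dy=-1->C; (6,8):dx=-9,dy=+3->D
  (6,9):dx=-2,dy=-3->C; (7,8):dx=-8,dy=+4->D; (7,9):dx=-1,dy=-2->C; (8,9):dx=+7,dy=-6->D
Step 2: C = 22, D = 14, total pairs = 36.
Step 3: tau = (C - D)/(n(n-1)/2) = (22 - 14)/36 = 0.222222.
Step 4: Exact two-sided p-value (enumerate n! = 362880 permutations of y under H0): p = 0.476709.
Step 5: alpha = 0.1. fail to reject H0.

tau_b = 0.2222 (C=22, D=14), p = 0.476709, fail to reject H0.


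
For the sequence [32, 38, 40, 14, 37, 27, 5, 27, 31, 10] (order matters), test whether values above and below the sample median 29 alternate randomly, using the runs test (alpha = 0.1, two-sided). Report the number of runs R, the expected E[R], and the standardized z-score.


Step 1: Compute median = 29; label A = above, B = below.
Labels in order: AAABABBBAB  (n_A = 5, n_B = 5)
Step 2: Count runs R = 6.
Step 3: Under H0 (random ordering), E[R] = 2*n_A*n_B/(n_A+n_B) + 1 = 2*5*5/10 + 1 = 6.0000.
        Var[R] = 2*n_A*n_B*(2*n_A*n_B - n_A - n_B) / ((n_A+n_B)^2 * (n_A+n_B-1)) = 2000/900 = 2.2222.
        SD[R] = 1.4907.
Step 4: R = E[R], so z = 0 with no continuity correction.
Step 5: Two-sided p-value via normal approximation = 2*(1 - Phi(|z|)) = 1.000000.
Step 6: alpha = 0.1. fail to reject H0.

R = 6, z = 0.0000, p = 1.000000, fail to reject H0.
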